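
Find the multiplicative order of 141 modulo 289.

272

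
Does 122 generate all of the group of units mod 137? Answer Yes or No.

φ(137) = 137 − 1 = 136 = 2^3 · 17.
Test 122^(136/q) mod 137 for each prime factor q of 136:
122^68 ≡ 1 (mod 137)  [q = 2: ≡ 1 ✗]
122^8 ≡ 115 (mod 137)  [q = 17: ≢ 1 ✓]
122^68 ≡ 1 shows ord(122) | 68, strictly less than φ(137); not a primitive root.

No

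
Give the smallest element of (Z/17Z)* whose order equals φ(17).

φ(17) = 17 − 1 = 16 = 2^4.
Test candidates g = 2, 3, … against the prime factors q ∈ {2} of φ(17): g is a generator iff g^(16/q) ≢ 1 for every such q.
g = 2: 2^8 ≡ 1 — hits 1, so not a primitive root.
g = 3: 3^8 ≡ 16 — none is 1, so 3 is a primitive root.
Hence the least primitive root of 17 is 3.

3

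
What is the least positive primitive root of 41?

6

φ(41) = 41 − 1 = 40 = 2^3 · 5.
Test candidates g = 2, 3, … against the prime factors q ∈ {2, 5} of φ(41): g is a generator iff g^(40/q) ≢ 1 for every such q.
g = 2: 2^20 ≡ 1 — hits 1, so not a primitive root.
g = 3: 3^20 ≡ 40; 3^8 ≡ 1 — hits 1, so not a primitive root.
g = 4: 4^20 ≡ 1 — hits 1, so not a primitive root.
g = 5: 5^20 ≡ 1 — hits 1, so not a primitive root.
g = 6: 6^20 ≡ 40; 6^8 ≡ 10 — none is 1, so 6 is a primitive root.
The smallest primitive root modulo 41 is 6.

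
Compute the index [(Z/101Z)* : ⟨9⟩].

2

ord(9) | φ(101) = 101 − 1 = 100 = 2^2 · 5^2.
Divisors of 100: 1, 2, 4, 5, 10, 20, 25, 50, 100.
Test each divisor d:
9^1 ≡ 9 (mod 101)
9^2 ≡ 81 (mod 101)
9^4 ≡ 97 (mod 101)
9^5 ≡ 65 (mod 101)
9^10 ≡ 84 (mod 101)
9^20 ≡ 87 (mod 101)
9^25 ≡ 100 (mod 101)
9^50 ≡ 1 (mod 101) ✓
So ord_101(9) = 50, hence |⟨9⟩| = 50.
[(Z/101Z)^× : ⟨9⟩] = 100/50 = 2.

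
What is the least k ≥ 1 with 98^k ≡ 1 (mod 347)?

By Lagrange's theorem, ord_347(98) divides φ(347) = 347 − 1 = 346 = 2 · 173.
Divisors of 346: 1, 2, 173, 346.
Evaluate successive powers at the divisors of 346:
98^1 ≡ 98 (mod 347)
98^2 ≡ 235 (mod 347)
98^173 ≡ 346 (mod 347)
98^346 ≡ 1 (mod 347) ✓
The smallest such exponent is 346, so the order of 98 is 346.

346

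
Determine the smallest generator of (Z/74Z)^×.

φ(74) = φ(2)·φ(37) = 1·36 = 36 = 2^2 · 3^2.
Test candidates g = 2, 3, … against the prime factors q ∈ {2, 3} of φ(74): g is a generator iff g^(36/q) ≢ 1 for every such q.
g = 2: gcd(2, 74) = 2 > 1, not a unit — skip.
g = 3: 3^18 ≡ 1 — hits 1, so not a primitive root.
g = 4: gcd(4, 74) = 2 > 1, not a unit — skip.
g = 5: 5^18 ≡ 73; 5^12 ≡ 47 — none is 1, so 5 is a primitive root.
So 5 is the smallest generator of (Z/74Z)^×.

5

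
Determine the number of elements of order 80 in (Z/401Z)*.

φ(401) = 401 − 1 = 400 = 2^4 · 5^2.
In a cyclic group of order 400, there are φ(d) elements of order d for each divisor d of 400, and zero for non-divisors.
80 = 2^4 · 5 divides 400, and φ(80) = 32.

32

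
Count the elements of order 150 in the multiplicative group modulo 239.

0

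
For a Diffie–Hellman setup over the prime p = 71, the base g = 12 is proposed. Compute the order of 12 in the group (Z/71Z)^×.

Since 12 ∈ (Z/71Z)^×, its order divides φ(71) = 71 − 1 = 70 = 2 · 5 · 7.
Divisors of 70: 1, 2, 5, 7, 10, 14, 35, 70.
Test each divisor d:
12^1 ≡ 12 (mod 71)
12^2 ≡ 2 (mod 71)
12^5 ≡ 48 (mod 71)
12^7 ≡ 25 (mod 71)
12^10 ≡ 32 (mod 71)
12^14 ≡ 57 (mod 71)
12^35 ≡ 1 (mod 71) ✓
Hence ord(12) = 35.

35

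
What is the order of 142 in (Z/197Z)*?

49

By Lagrange's theorem, ord_197(142) divides φ(197) = 197 − 1 = 196 = 2^2 · 7^2.
Divisors of 196: 1, 2, 4, 7, 14, 28, 49, 98, 196.
Evaluate successive powers at the divisors of 196:
142^1 ≡ 142 (mod 197)
142^2 ≡ 70 (mod 197)
142^4 ≡ 172 (mod 197)
142^7 ≡ 114 (mod 197)
142^14 ≡ 191 (mod 197)
142^28 ≡ 36 (mod 197)
142^49 ≡ 1 (mod 197) ✓
The smallest such exponent is 49, so the order of 142 is 49.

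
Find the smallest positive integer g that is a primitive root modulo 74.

5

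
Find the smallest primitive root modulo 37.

2

φ(37) = 37 − 1 = 36 = 2^2 · 3^2.
Test candidates g = 2, 3, … against the prime factors q ∈ {2, 3} of φ(37): g is a generator iff g^(36/q) ≢ 1 for every such q.
g = 2: 2^18 ≡ 36; 2^12 ≡ 26 — none is 1, so 2 is a primitive root.
Hence the least primitive root of 37 is 2.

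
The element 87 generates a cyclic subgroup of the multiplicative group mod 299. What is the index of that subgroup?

ord(87) | φ(299) = φ(13·23) = (13−1)·(23−1) = 12·22 = 264 = 2^3 · 3 · 11.
Divisors of 264: 1, 2, 3, 4, 6, 8, 11, 12, 22, 24, 33, 44, 66, 88, 132, 264.
Evaluate successive powers at the divisors of 264:
87^1 ≡ 87 (mod 299)
87^2 ≡ 94 (mod 299)
87^3 ≡ 105 (mod 299)
87^4 ≡ 165 (mod 299)
87^6 ≡ 261 (mod 299)
87^8 ≡ 16 (mod 299)
87^11 ≡ 185 (mod 299)
87^12 ≡ 248 (mod 299)
87^22 ≡ 139 (mod 299)
87^24 ≡ 209 (mod 299)
87^33 ≡ 1 (mod 299) ✓
So ord_299(87) = 33, hence |⟨87⟩| = 33.
Index = |(Z/299Z)^×| / |⟨87⟩| = 264 / 33 = 8.

8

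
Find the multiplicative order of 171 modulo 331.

165

ord(171) | φ(331) = 331 − 1 = 330 = 2 · 3 · 5 · 11.
Divisors of 330: 1, 2, 3, 5, 6, 10, 11, 15, 22, 30, 33, 55, 66, 110, 165, 330.
Test each divisor d:
171^1 ≡ 171 (mod 331)
171^2 ≡ 113 (mod 331)
171^3 ≡ 125 (mod 331)
171^5 ≡ 223 (mod 331)
171^6 ≡ 68 (mod 331)
171^10 ≡ 79 (mod 331)
171^11 ≡ 269 (mod 331)
171^15 ≡ 74 (mod 331)
171^22 ≡ 203 (mod 331)
171^30 ≡ 180 (mod 331)
171^33 ≡ 323 (mod 331)
171^55 ≡ 31 (mod 331)
171^66 ≡ 64 (mod 331)
171^110 ≡ 299 (mod 331)
171^165 ≡ 1 (mod 331) ✓
So ord_331(171) = 165.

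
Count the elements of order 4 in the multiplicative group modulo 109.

φ(109) = 109 − 1 = 108 = 2^2 · 3^3.
Since (Z/109Z)^× is cyclic of order 108, the number of elements of order d is φ(d) when d | 108 and 0 otherwise.
4 = 2^2 divides 108, and φ(4) = 2.

2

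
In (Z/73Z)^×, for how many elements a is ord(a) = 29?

0

φ(73) = 73 − 1 = 72 = 2^3 · 3^2.
In a cyclic group of order 72, there are φ(d) elements of order d for each divisor d of 72, and zero for non-divisors.
Here 72 is not a multiple of 29, so there are no elements of order 29.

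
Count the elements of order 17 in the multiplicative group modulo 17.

φ(17) = 17 − 1 = 16 = 2^4.
(Z/17Z)^× is cyclic (|G| = 16); a cyclic group of order m has exactly φ(d) elements of each order d | m, and none otherwise.
Here 16 is not a multiple of 17, so there are no elements of order 17.

0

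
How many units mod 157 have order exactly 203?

0

φ(157) = 157 − 1 = 156 = 2^2 · 3 · 13.
Since (Z/157Z)^× is cyclic of order 156, the number of elements of order d is φ(d) when d | 156 and 0 otherwise.
203 does not divide 156, so no element of (Z/157Z)^× has order 203.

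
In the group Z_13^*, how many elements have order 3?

φ(13) = 13 − 1 = 12 = 2^2 · 3.
(Z/13Z)^× is cyclic (|G| = 12); a cyclic group of order m has exactly φ(d) elements of each order d | m, and none otherwise.
3 | 12, and φ(3) = 3 − 1 = 2.

2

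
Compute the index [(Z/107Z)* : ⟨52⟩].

2

Since 52 ∈ (Z/107Z)^×, its order divides φ(107) = 107 − 1 = 106 = 2 · 53.
Divisors of 106: 1, 2, 53, 106.
Check 52^d mod 107 for each divisor in increasing order:
52^1 ≡ 52
52^2 ≡ 29
52^53 ≡ 1
Thus |⟨52⟩| = ord(52) = 53.
[(Z/107Z)^× : ⟨52⟩] = 106/53 = 2.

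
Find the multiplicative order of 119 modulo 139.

ord(119) | φ(139) = 139 − 1 = 138 = 2 · 3 · 23.
Divisors of 138: 1, 2, 3, 6, 23, 46, 69, 138.
Test each divisor d:
119^1 ≡ 119 (mod 139)
119^2 ≡ 122 (mod 139)
119^3 ≡ 62 (mod 139)
119^6 ≡ 91 (mod 139)
119^23 ≡ 97 (mod 139)
119^46 ≡ 96 (mod 139)
119^69 ≡ 138 (mod 139)
119^138 ≡ 1 (mod 139) ✓
Hence ord(119) = 138.

138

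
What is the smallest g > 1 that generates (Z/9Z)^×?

φ(9) = φ(3^2) = 3·(3−1) = 6 = 2 · 3.
Test candidates g = 2, 3, … against the prime factors q ∈ {2, 3} of φ(9): g is a generator iff g^(6/q) ≢ 1 for every such q.
g = 2: 2^3 ≡ 8; 2^2 ≡ 4 — none is 1, so 2 is a primitive root.
The smallest primitive root modulo 9 is 2.

2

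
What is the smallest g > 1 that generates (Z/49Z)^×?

3

φ(49) = φ(7^2) = 7·(7−1) = 42 = 2 · 3 · 7.
g is a primitive root iff g^(42/q) ≢ 1 (mod 49) for each prime q ∈ {2, 3, 7}.
g = 2: 2^21 ≡ 1 — hits 1, so not a primitive root.
g = 3: 3^21 ≡ 48; 3^14 ≡ 30; 3^6 ≡ 43 — none is 1, so 3 is a primitive root.
Hence the least primitive root of 49 is 3.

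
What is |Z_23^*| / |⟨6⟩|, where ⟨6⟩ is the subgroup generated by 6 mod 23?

The order of 6 must divide φ(23) = 23 − 1 = 22 = 2 · 11.
Divisors of 22: 1, 2, 11, 22.
Check 6^d mod 23 for each divisor in increasing order:
6^1 ≡ 6
6^2 ≡ 13
6^11 ≡ 1
Thus |⟨6⟩| = ord(6) = 11.
Index = |(Z/23Z)^×| / |⟨6⟩| = 22 / 11 = 2.

2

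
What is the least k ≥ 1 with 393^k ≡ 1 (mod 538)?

268

Since 393 ∈ (Z/538Z)^×, its order divides φ(538) = φ(2)·φ(269) = 1·268 = 268 = 2^2 · 67.
Divisors of 268: 1, 2, 4, 67, 134, 268.
Check 393^d mod 538 for each divisor in increasing order:
393^1 ≡ 393
393^2 ≡ 43
393^4 ≡ 235
393^67 ≡ 187
393^134 ≡ 537
393^268 ≡ 1
Therefore the multiplicative order of 393 modulo 538 is 268.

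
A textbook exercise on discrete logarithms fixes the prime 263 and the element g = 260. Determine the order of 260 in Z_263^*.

262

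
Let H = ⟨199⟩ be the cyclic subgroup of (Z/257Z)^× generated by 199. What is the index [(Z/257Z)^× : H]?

2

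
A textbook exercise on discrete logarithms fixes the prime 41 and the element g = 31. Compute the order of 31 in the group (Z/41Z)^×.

ord(31) | φ(41) = 41 − 1 = 40 = 2^3 · 5.
Divisors of 40: 1, 2, 4, 5, 8, 10, 20, 40.
Test each divisor d:
31^1 ≡ 31
31^2 ≡ 18
31^4 ≡ 37
31^5 ≡ 40
31^8 ≡ 16
31^10 ≡ 1
Hence ord(31) = 10.

10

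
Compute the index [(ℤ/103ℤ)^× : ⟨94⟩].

3

The order of 94 must divide φ(103) = 103 − 1 = 102 = 2 · 3 · 17.
Divisors of 102: 1, 2, 3, 6, 17, 34, 51, 102.
Test each divisor d:
94^1 ≡ 94 (mod 103)
94^2 ≡ 81 (mod 103)
94^3 ≡ 95 (mod 103)
94^6 ≡ 64 (mod 103)
94^17 ≡ 102 (mod 103)
94^34 ≡ 1 (mod 103) ✓
Thus |⟨94⟩| = ord(94) = 34.
[(Z/103Z)^× : ⟨94⟩] = 102/34 = 3.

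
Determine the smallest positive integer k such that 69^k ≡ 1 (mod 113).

8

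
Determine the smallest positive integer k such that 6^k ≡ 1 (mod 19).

By Lagrange's theorem, ord_19(6) divides φ(19) = 19 − 1 = 18 = 2 · 3^2.
Divisors of 18: 1, 2, 3, 6, 9, 18.
Test each divisor d:
6^1 ≡ 6 (mod 19)
6^2 ≡ 17 (mod 19)
6^3 ≡ 7 (mod 19)
6^6 ≡ 11 (mod 19)
6^9 ≡ 1 (mod 19) ✓
Hence ord(6) = 9.

9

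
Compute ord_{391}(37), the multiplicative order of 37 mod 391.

176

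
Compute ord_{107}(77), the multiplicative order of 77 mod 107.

106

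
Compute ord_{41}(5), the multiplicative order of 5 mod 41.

20

The order of 5 must divide φ(41) = 41 − 1 = 40 = 2^3 · 5.
Divisors of 40: 1, 2, 4, 5, 8, 10, 20, 40.
Check 5^d mod 41 for each divisor in increasing order:
5^1 ≡ 5 (mod 41)
5^2 ≡ 25 (mod 41)
5^4 ≡ 10 (mod 41)
5^5 ≡ 9 (mod 41)
5^8 ≡ 18 (mod 41)
5^10 ≡ 40 (mod 41)
5^20 ≡ 1 (mod 41) ✓
The smallest such exponent is 20, so the order of 5 is 20.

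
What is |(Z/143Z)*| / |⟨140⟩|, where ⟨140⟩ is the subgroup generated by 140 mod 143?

ord(140) | φ(143) = φ(11·13) = (11−1)·(13−1) = 10·12 = 120 = 2^3 · 3 · 5.
Divisors of 120: 1, 2, 3, 4, 5, 6, 8, 10, 12, 15, 20, 24, 30, 40, 60, 120.
Test each divisor d:
140^1 ≡ 140
140^2 ≡ 9
140^3 ≡ 116
140^4 ≡ 81
140^5 ≡ 43
140^6 ≡ 14
140^8 ≡ 126
140^10 ≡ 133
140^12 ≡ 53
140^15 ≡ 142
140^20 ≡ 100
140^24 ≡ 92
140^30 ≡ 1
Thus |⟨140⟩| = ord(140) = 30.
Index = |(Z/143Z)^×| / |⟨140⟩| = 120 / 30 = 4.

4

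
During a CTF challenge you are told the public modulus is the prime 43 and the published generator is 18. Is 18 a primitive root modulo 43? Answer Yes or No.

Yes

φ(43) = 43 − 1 = 42 = 2 · 3 · 7.
Test 18^(42/q) mod 43 for each prime factor q of 42:
18^21 ≡ 42 (mod 43)  [q = 2: ≢ 1 ✓]
18^14 ≡ 6 (mod 43)  [q = 3: ≢ 1 ✓]
18^6 ≡ 41 (mod 43)  [q = 7: ≢ 1 ✓]
Every test exponent gives a nontrivial residue, hence 18 generates the full group.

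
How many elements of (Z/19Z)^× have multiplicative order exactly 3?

2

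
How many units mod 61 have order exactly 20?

8

φ(61) = 61 − 1 = 60 = 2^2 · 3 · 5.
(Z/61Z)^× is cyclic (|G| = 60); a cyclic group of order m has exactly φ(d) elements of each order d | m, and none otherwise.
20 = 2^2 · 5 divides 60, and φ(20) = 8.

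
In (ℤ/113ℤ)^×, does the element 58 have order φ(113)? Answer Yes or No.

φ(113) = 113 − 1 = 112 = 2^4 · 7.
58 is a primitive root mod 113 iff 58^(φ(113)/q) ≢ 1 for every prime q | φ(113), i.e. q ∈ {2, 7}.
58^56 ≡ 112 (mod 113)  [q = 2: ≢ 1 ✓]
58^16 ≡ 16 (mod 113)  [q = 7: ≢ 1 ✓]
None equal 1, so ord_113(58) = 112: 58 is a primitive root.

Yes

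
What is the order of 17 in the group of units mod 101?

The order of 17 must divide φ(101) = 101 − 1 = 100 = 2^2 · 5^2.
Divisors of 100: 1, 2, 4, 5, 10, 20, 25, 50, 100.
Evaluate successive powers at the divisors of 100:
17^1 ≡ 17 (mod 101)
17^2 ≡ 87 (mod 101)
17^4 ≡ 95 (mod 101)
17^5 ≡ 100 (mod 101)
17^10 ≡ 1 (mod 101) ✓
Hence ord(17) = 10.

10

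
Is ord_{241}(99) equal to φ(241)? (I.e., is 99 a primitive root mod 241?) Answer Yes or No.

Yes

φ(241) = 241 − 1 = 240 = 2^4 · 3 · 5.
An element g generates (Z/241Z)^× iff g^(240/q) ≢ 1 (mod 241) for each prime q ∈ {2, 3, 5}.
99^120 ≡ 240 (mod 241)  [q = 2: ≢ 1 ✓]
99^80 ≡ 225 (mod 241)  [q = 3: ≢ 1 ✓]
99^48 ≡ 98 (mod 241)  [q = 5: ≢ 1 ✓]
Every test exponent gives a nontrivial residue, hence 99 generates the full group.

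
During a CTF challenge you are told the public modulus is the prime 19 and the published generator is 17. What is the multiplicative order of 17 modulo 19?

9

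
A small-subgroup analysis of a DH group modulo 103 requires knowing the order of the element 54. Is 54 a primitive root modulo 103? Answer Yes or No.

φ(103) = 103 − 1 = 102 = 2 · 3 · 17.
It suffices to check that the order of 54 is not a proper divisor of 102: compute 54^(102/q) for q ∈ {2, 3, 17}.
54^51 ≡ 102 (mod 103)  [q = 2: ≢ 1 ✓]
54^34 ≡ 46 (mod 103)  [q = 3: ≢ 1 ✓]
54^6 ≡ 14 (mod 103)  [q = 17: ≢ 1 ✓]
None equal 1, so ord_103(54) = 102: 54 is a primitive root.

Yes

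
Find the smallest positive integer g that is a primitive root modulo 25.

φ(25) = φ(5^2) = 5·(5−1) = 20 = 2^2 · 5.
g is a primitive root iff g^(20/q) ≢ 1 (mod 25) for each prime q ∈ {2, 5}.
g = 2: 2^10 ≡ 24; 2^4 ≡ 16 — none is 1, so 2 is a primitive root.
Hence the least primitive root of 25 is 2.

2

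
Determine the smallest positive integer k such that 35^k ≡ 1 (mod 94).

Since 35 ∈ (Z/94Z)^×, its order divides φ(94) = φ(2)·φ(47) = 1·46 = 46 = 2 · 23.
Divisors of 46: 1, 2, 23, 46.
Compute 35^d (mod 94) for the divisors d until we hit 1:
35^1 ≡ 35 (mod 94)
35^2 ≡ 3 (mod 94)
35^23 ≡ 93 (mod 94)
35^46 ≡ 1 (mod 94) ✓
Hence ord(35) = 46.

46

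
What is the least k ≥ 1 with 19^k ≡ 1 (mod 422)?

The order of 19 must divide φ(422) = φ(2)·φ(211) = 1·210 = 210 = 2 · 3 · 5 · 7.
Divisors of 210: 1, 2, 3, 5, 6, 7, 10, 14, 15, 21, 30, 35, 42, 70, 105, 210.
Check 19^d mod 422 for each divisor in increasing order:
19^1 ≡ 19 (mod 422)
19^2 ≡ 361 (mod 422)
19^3 ≡ 107 (mod 422)
19^5 ≡ 225 (mod 422)
19^6 ≡ 55 (mod 422)
19^7 ≡ 201 (mod 422)
19^10 ≡ 407 (mod 422)
19^14 ≡ 311 (mod 422)
19^15 ≡ 1 (mod 422) ✓
The smallest such exponent is 15, so the order of 19 is 15.

15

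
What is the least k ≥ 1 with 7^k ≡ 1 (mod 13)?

12

ord(7) | φ(13) = 13 − 1 = 12 = 2^2 · 3.
Divisors of 12: 1, 2, 3, 4, 6, 12.
Compute 7^d (mod 13) for the divisors d until we hit 1:
7^1 ≡ 7
7^2 ≡ 10
7^3 ≡ 5
7^4 ≡ 9
7^6 ≡ 12
7^12 ≡ 1
The smallest such exponent is 12, so the order of 7 is 12.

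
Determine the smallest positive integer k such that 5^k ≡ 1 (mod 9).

6

The order of 5 must divide φ(9) = φ(3^2) = 3·(3−1) = 6 = 2 · 3.
Divisors of 6: 1, 2, 3, 6.
Test each divisor d:
5^1 ≡ 5 (mod 9)
5^2 ≡ 7 (mod 9)
5^3 ≡ 8 (mod 9)
5^6 ≡ 1 (mod 9) ✓
The smallest such exponent is 6, so the order of 5 is 6.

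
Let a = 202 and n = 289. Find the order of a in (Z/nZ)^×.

Since 202 ∈ (Z/289Z)^×, its order divides φ(289) = φ(17^2) = 17·(17−1) = 272 = 2^4 · 17.
Divisors of 272: 1, 2, 4, 8, 16, 17, 34, 68, 136, 272.
Compute 202^d (mod 289) for the divisors d until we hit 1:
202^1 ≡ 202
202^2 ≡ 55
202^4 ≡ 135
202^8 ≡ 18
202^16 ≡ 35
202^17 ≡ 134
202^34 ≡ 38
202^68 ≡ 288
202^136 ≡ 1
The smallest such exponent is 136, so the order of 202 is 136.

136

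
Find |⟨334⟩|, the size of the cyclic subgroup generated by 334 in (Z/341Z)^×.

By Lagrange's theorem, ord_341(334) divides φ(341) = φ(11·31) = (11−1)·(31−1) = 10·30 = 300 = 2^2 · 3 · 5^2.
Divisors of 300: 1, 2, 3, 4, 5, 6, 10, 12, 15, 20, 25, 30, 50, 60, 75, 100, 150, 300.
Check 334^d mod 341 for each divisor in increasing order:
334^1 ≡ 334 (mod 341)
334^2 ≡ 49 (mod 341)
334^3 ≡ 339 (mod 341)
334^4 ≡ 14 (mod 341)
334^5 ≡ 243 (mod 341)
334^6 ≡ 4 (mod 341)
334^10 ≡ 56 (mod 341)
334^12 ≡ 16 (mod 341)
334^15 ≡ 309 (mod 341)
334^20 ≡ 67 (mod 341)
334^25 ≡ 254 (mod 341)
334^30 ≡ 1 (mod 341) ✓
The smallest such exponent is 30, so the order of 334 is 30.

30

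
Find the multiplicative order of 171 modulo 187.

The order of 171 must divide φ(187) = φ(11·17) = (11−1)·(17−1) = 10·16 = 160 = 2^5 · 5.
Divisors of 160: 1, 2, 4, 5, 8, 10, 16, 20, 32, 40, 80, 160.
Evaluate successive powers at the divisors of 160:
171^1 ≡ 171 (mod 187)
171^2 ≡ 69 (mod 187)
171^4 ≡ 86 (mod 187)
171^5 ≡ 120 (mod 187)
171^8 ≡ 103 (mod 187)
171^10 ≡ 1 (mod 187) ✓
The smallest such exponent is 10, so the order of 171 is 10.

10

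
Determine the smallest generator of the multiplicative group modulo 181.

2

φ(181) = 181 − 1 = 180 = 2^2 · 3^2 · 5.
g is a primitive root iff g^(180/q) ≢ 1 (mod 181) for each prime q ∈ {2, 3, 5}.
g = 2: 2^90 ≡ 180; 2^60 ≡ 48; 2^36 ≡ 59 — none is 1, so 2 is a primitive root.
So 2 is the smallest generator of (Z/181Z)^×.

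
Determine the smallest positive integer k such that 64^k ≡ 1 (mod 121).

The order of 64 must divide φ(121) = φ(11^2) = 11·(11−1) = 110 = 2 · 5 · 11.
Divisors of 110: 1, 2, 5, 10, 11, 22, 55, 110.
Compute 64^d (mod 121) for the divisors d until we hit 1:
64^1 ≡ 64
64^2 ≡ 103
64^5 ≡ 45
64^10 ≡ 89
64^11 ≡ 9
64^22 ≡ 81
64^55 ≡ 1
Hence ord(64) = 55.

55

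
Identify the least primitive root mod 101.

2

φ(101) = 101 − 1 = 100 = 2^2 · 5^2.
g is a primitive root iff g^(100/q) ≢ 1 (mod 101) for each prime q ∈ {2, 5}.
g = 2: 2^50 ≡ 100; 2^20 ≡ 95 — none is 1, so 2 is a primitive root.
So 2 is the smallest generator of (Z/101Z)^×.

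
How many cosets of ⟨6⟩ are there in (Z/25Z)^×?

4

ord(6) | φ(25) = φ(5^2) = 5·(5−1) = 20 = 2^2 · 5.
Divisors of 20: 1, 2, 4, 5, 10, 20.
Evaluate successive powers at the divisors of 20:
6^1 ≡ 6 (mod 25)
6^2 ≡ 11 (mod 25)
6^4 ≡ 21 (mod 25)
6^5 ≡ 1 (mod 25) ✓
Thus |⟨6⟩| = ord(6) = 5.
Index = |(Z/25Z)^×| / |⟨6⟩| = 20 / 5 = 4.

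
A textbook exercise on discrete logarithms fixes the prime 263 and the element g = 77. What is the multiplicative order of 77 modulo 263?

262

By Lagrange's theorem, ord_263(77) divides φ(263) = 263 − 1 = 262 = 2 · 131.
Divisors of 262: 1, 2, 131, 262.
Check 77^d mod 263 for each divisor in increasing order:
77^1 ≡ 77
77^2 ≡ 143
77^131 ≡ 262
77^262 ≡ 1
The smallest such exponent is 262, so the order of 77 is 262.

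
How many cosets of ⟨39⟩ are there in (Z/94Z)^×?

ord(39) | φ(94) = φ(2)·φ(47) = 1·46 = 46 = 2 · 23.
Divisors of 46: 1, 2, 23, 46.
Check 39^d mod 94 for each divisor in increasing order:
39^1 ≡ 39 (mod 94)
39^2 ≡ 17 (mod 94)
39^23 ≡ 93 (mod 94)
39^46 ≡ 1 (mod 94) ✓
Thus |⟨39⟩| = ord(39) = 46.
The index is φ(94) / ord(39) = 46 / 46 = 1.

1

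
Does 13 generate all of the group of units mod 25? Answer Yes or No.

φ(25) = φ(5^2) = 5·(5−1) = 20 = 2^2 · 5.
It suffices to check that the order of 13 is not a proper divisor of 20: compute 13^(20/q) for q ∈ {2, 5}.
13^10 ≡ 24 (mod 25)  [q = 2: ≢ 1 ✓]
13^4 ≡ 11 (mod 25)  [q = 5: ≢ 1 ✓]
None equal 1, so ord_25(13) = 20: 13 is a primitive root.

Yes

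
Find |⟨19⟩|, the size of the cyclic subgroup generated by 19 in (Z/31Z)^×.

15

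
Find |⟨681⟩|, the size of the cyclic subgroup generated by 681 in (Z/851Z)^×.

396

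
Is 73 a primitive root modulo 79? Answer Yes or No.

No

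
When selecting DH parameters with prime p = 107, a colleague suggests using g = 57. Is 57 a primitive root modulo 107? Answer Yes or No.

No

φ(107) = 107 − 1 = 106 = 2 · 53.
57 is a primitive root mod 107 iff 57^(φ(107)/q) ≢ 1 for every prime q | φ(107), i.e. q ∈ {2, 53}.
57^53 ≡ 1 (mod 107)  [q = 2: ≡ 1 ✗]
57^2 ≡ 39 (mod 107)  [q = 53: ≢ 1 ✓]
57^53 ≡ 1 shows ord(57) | 53, strictly less than φ(107); not a primitive root.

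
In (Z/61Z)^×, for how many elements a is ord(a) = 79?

0

φ(61) = 61 − 1 = 60 = 2^2 · 3 · 5.
(Z/61Z)^× is cyclic (|G| = 60); a cyclic group of order m has exactly φ(d) elements of each order d | m, and none otherwise.
Here 60 is not a multiple of 79, so there are no elements of order 79.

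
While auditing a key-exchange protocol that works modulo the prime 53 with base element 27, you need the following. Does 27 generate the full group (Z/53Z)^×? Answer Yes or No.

Yes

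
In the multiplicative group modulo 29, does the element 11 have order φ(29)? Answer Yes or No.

φ(29) = 29 − 1 = 28 = 2^2 · 7.
11 is a primitive root mod 29 iff 11^(φ(29)/q) ≢ 1 for every prime q | φ(29), i.e. q ∈ {2, 7}.
11^14 ≡ 28 (mod 29)  [q = 2: ≢ 1 ✓]
11^4 ≡ 25 (mod 29)  [q = 7: ≢ 1 ✓]
Every test exponent gives a nontrivial residue, hence 11 generates the full group.

Yes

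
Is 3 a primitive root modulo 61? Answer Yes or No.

φ(61) = 61 − 1 = 60 = 2^2 · 3 · 5.
Test 3^(60/q) mod 61 for each prime factor q of 60:
3^30 ≡ 1 (mod 61)  [q = 2: ≡ 1 ✗]
3^20 ≡ 1 (mod 61)  [q = 3: ≡ 1 ✗]
3^12 ≡ 9 (mod 61)  [q = 5: ≢ 1 ✓]
3^30 ≡ 1 shows ord(3) | 30, strictly less than φ(61); not a primitive root.

No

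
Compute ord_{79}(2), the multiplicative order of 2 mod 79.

39

ord(2) | φ(79) = 79 − 1 = 78 = 2 · 3 · 13.
Divisors of 78: 1, 2, 3, 6, 13, 26, 39, 78.
Evaluate successive powers at the divisors of 78:
2^1 ≡ 2 (mod 79)
2^2 ≡ 4 (mod 79)
2^3 ≡ 8 (mod 79)
2^6 ≡ 64 (mod 79)
2^13 ≡ 55 (mod 79)
2^26 ≡ 23 (mod 79)
2^39 ≡ 1 (mod 79) ✓
Hence ord(2) = 39.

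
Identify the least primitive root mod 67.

2

φ(67) = 67 − 1 = 66 = 2 · 3 · 11.
Test candidates g = 2, 3, … against the prime factors q ∈ {2, 3, 11} of φ(67): g is a generator iff g^(66/q) ≢ 1 for every such q.
g = 2: 2^33 ≡ 66; 2^22 ≡ 37; 2^6 ≡ 64 — none is 1, so 2 is a primitive root.
Hence the least primitive root of 67 is 2.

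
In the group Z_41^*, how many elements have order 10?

φ(41) = 41 − 1 = 40 = 2^3 · 5.
Since (Z/41Z)^× is cyclic of order 40, the number of elements of order d is φ(d) when d | 40 and 0 otherwise.
10 = 2 · 5 divides 40, and φ(10) = 4.

4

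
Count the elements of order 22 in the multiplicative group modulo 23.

10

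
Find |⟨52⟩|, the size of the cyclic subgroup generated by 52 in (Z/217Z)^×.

ord(52) | φ(217) = φ(7·31) = (7−1)·(31−1) = 6·30 = 180 = 2^2 · 3^2 · 5.
Divisors of 180: 1, 2, 3, 4, 5, 6, 9, 10, 12, 15, 18, 20, 30, 36, 45, 60, 90, 180.
Evaluate successive powers at the divisors of 180:
52^1 ≡ 52
52^2 ≡ 100
52^3 ≡ 209
52^4 ≡ 18
52^5 ≡ 68
52^6 ≡ 64
52^9 ≡ 139
52^10 ≡ 67
52^12 ≡ 190
52^15 ≡ 216
52^18 ≡ 8
52^20 ≡ 149
52^30 ≡ 1
Therefore the multiplicative order of 52 modulo 217 is 30.

30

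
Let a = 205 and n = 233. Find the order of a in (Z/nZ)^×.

ord(205) | φ(233) = 233 − 1 = 232 = 2^3 · 29.
Divisors of 232: 1, 2, 4, 8, 29, 58, 116, 232.
Compute 205^d (mod 233) for the divisors d until we hit 1:
205^1 ≡ 205 (mod 233)
205^2 ≡ 85 (mod 233)
205^4 ≡ 2 (mod 233)
205^8 ≡ 4 (mod 233)
205^29 ≡ 144 (mod 233)
205^58 ≡ 232 (mod 233)
205^116 ≡ 1 (mod 233) ✓
Hence ord(205) = 116.

116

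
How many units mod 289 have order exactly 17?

16

φ(289) = φ(17^2) = 17·(17−1) = 272 = 2^4 · 17.
Since (Z/289Z)^× is cyclic of order 272, the number of elements of order d is φ(d) when d | 272 and 0 otherwise.
17 | 272, and φ(17) = 17 − 1 = 16.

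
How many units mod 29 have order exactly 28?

φ(29) = 29 − 1 = 28 = 2^2 · 7.
Since (Z/29Z)^× is cyclic of order 28, the number of elements of order d is φ(d) when d | 28 and 0 otherwise.
28 = 2^2 · 7 divides 28, and φ(28) = 12.

12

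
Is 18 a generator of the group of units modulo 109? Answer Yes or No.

Yes

φ(109) = 109 − 1 = 108 = 2^2 · 3^3.
It suffices to check that the order of 18 is not a proper divisor of 108: compute 18^(108/q) for q ∈ {2, 3}.
18^54 ≡ 108 (mod 109)  [q = 2: ≢ 1 ✓]
18^36 ≡ 45 (mod 109)  [q = 3: ≢ 1 ✓]
None equal 1, so ord_109(18) = 108: 18 is a primitive root.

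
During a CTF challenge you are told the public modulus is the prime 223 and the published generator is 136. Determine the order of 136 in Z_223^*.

37

By Lagrange's theorem, ord_223(136) divides φ(223) = 223 − 1 = 222 = 2 · 3 · 37.
Divisors of 222: 1, 2, 3, 6, 37, 74, 111, 222.
Evaluate successive powers at the divisors of 222:
136^1 ≡ 136
136^2 ≡ 210
136^3 ≡ 16
136^6 ≡ 33
136^37 ≡ 1
The smallest such exponent is 37, so the order of 136 is 37.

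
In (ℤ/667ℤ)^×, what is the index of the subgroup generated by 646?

2

ord(646) | φ(667) = φ(23·29) = (23−1)·(29−1) = 22·28 = 616 = 2^3 · 7 · 11.
Divisors of 616: 1, 2, 4, 7, 8, 11, 14, 22, 28, 44, 56, 77, 88, 154, 308, 616.
Evaluate successive powers at the divisors of 616:
646^1 ≡ 646
646^2 ≡ 441
646^4 ≡ 384
646^7 ≡ 220
646^8 ≡ 49
646^11 ≡ 438
646^14 ≡ 376
646^22 ≡ 415
646^28 ≡ 639
646^44 ≡ 139
646^56 ≡ 117
646^77 ≡ 70
646^88 ≡ 645
646^154 ≡ 231
646^308 ≡ 1
Thus |⟨646⟩| = ord(646) = 308.
The index is φ(667) / ord(646) = 616 / 308 = 2.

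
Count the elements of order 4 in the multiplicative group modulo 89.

2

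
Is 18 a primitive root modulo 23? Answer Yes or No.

No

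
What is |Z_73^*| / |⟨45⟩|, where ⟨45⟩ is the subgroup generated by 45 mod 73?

The order of 45 must divide φ(73) = 73 − 1 = 72 = 2^3 · 3^2.
Divisors of 72: 1, 2, 3, 4, 6, 8, 9, 12, 18, 24, 36, 72.
Check 45^d mod 73 for each divisor in increasing order:
45^1 ≡ 45 (mod 73)
45^2 ≡ 54 (mod 73)
45^3 ≡ 21 (mod 73)
45^4 ≡ 69 (mod 73)
45^6 ≡ 3 (mod 73)
45^8 ≡ 16 (mod 73)
45^9 ≡ 63 (mod 73)
45^12 ≡ 9 (mod 73)
45^18 ≡ 27 (mod 73)
45^24 ≡ 8 (mod 73)
45^36 ≡ 72 (mod 73)
45^72 ≡ 1 (mod 73) ✓
So ord_73(45) = 72, hence |⟨45⟩| = 72.
[(Z/73Z)^× : ⟨45⟩] = 72/72 = 1.

1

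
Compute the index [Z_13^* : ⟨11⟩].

1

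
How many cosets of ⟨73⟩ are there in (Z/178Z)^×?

Since 73 ∈ (Z/178Z)^×, its order divides φ(178) = φ(2)·φ(89) = 1·88 = 88 = 2^3 · 11.
Divisors of 88: 1, 2, 4, 8, 11, 22, 44, 88.
Check 73^d mod 178 for each divisor in increasing order:
73^1 ≡ 73
73^2 ≡ 167
73^4 ≡ 121
73^8 ≡ 45
73^11 ≡ 177
73^22 ≡ 1
So ord_178(73) = 22, hence |⟨73⟩| = 22.
[(Z/178Z)^× : ⟨73⟩] = 88/22 = 4.

4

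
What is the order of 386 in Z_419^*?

209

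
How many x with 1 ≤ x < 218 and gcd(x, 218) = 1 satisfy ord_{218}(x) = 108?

36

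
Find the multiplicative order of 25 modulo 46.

Since 25 ∈ (Z/46Z)^×, its order divides φ(46) = φ(2)·φ(23) = 1·22 = 22 = 2 · 11.
Divisors of 22: 1, 2, 11, 22.
Evaluate successive powers at the divisors of 22:
25^1 ≡ 25 (mod 46)
25^2 ≡ 27 (mod 46)
25^11 ≡ 1 (mod 46) ✓
The smallest such exponent is 11, so the order of 25 is 11.

11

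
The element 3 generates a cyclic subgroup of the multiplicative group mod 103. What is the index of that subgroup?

3

ord(3) | φ(103) = 103 − 1 = 102 = 2 · 3 · 17.
Divisors of 102: 1, 2, 3, 6, 17, 34, 51, 102.
Test each divisor d:
3^1 ≡ 3 (mod 103)
3^2 ≡ 9 (mod 103)
3^3 ≡ 27 (mod 103)
3^6 ≡ 8 (mod 103)
3^17 ≡ 102 (mod 103)
3^34 ≡ 1 (mod 103) ✓
Thus |⟨3⟩| = ord(3) = 34.
The index is φ(103) / ord(3) = 102 / 34 = 3.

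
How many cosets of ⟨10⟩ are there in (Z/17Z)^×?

1

By Lagrange's theorem, ord_17(10) divides φ(17) = 17 − 1 = 16 = 2^4.
Divisors of 16: 1, 2, 4, 8, 16.
Check 10^d mod 17 for each divisor in increasing order:
10^1 ≡ 10 (mod 17)
10^2 ≡ 15 (mod 17)
10^4 ≡ 4 (mod 17)
10^8 ≡ 16 (mod 17)
10^16 ≡ 1 (mod 17) ✓
Thus |⟨10⟩| = ord(10) = 16.
The index is φ(17) / ord(10) = 16 / 16 = 1.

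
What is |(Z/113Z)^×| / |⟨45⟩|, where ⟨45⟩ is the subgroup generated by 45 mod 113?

Since 45 ∈ (Z/113Z)^×, its order divides φ(113) = 113 − 1 = 112 = 2^4 · 7.
Divisors of 112: 1, 2, 4, 7, 8, 14, 16, 28, 56, 112.
Compute 45^d (mod 113) for the divisors d until we hit 1:
45^1 ≡ 45 (mod 113)
45^2 ≡ 104 (mod 113)
45^4 ≡ 81 (mod 113)
45^7 ≡ 78 (mod 113)
45^8 ≡ 7 (mod 113)
45^14 ≡ 95 (mod 113)
45^16 ≡ 49 (mod 113)
45^28 ≡ 98 (mod 113)
45^56 ≡ 112 (mod 113)
45^112 ≡ 1 (mod 113) ✓
So ord_113(45) = 112, hence |⟨45⟩| = 112.
Index = |(Z/113Z)^×| / |⟨45⟩| = 112 / 112 = 1.

1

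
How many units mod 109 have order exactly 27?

φ(109) = 109 − 1 = 108 = 2^2 · 3^3.
(Z/109Z)^× is cyclic (|G| = 108); a cyclic group of order m has exactly φ(d) elements of each order d | m, and none otherwise.
27 = 3^3 divides 108, and φ(27) = 18.

18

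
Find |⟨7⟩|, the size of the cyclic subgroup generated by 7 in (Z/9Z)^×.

Since 7 ∈ (Z/9Z)^×, its order divides φ(9) = φ(3^2) = 3·(3−1) = 6 = 2 · 3.
Divisors of 6: 1, 2, 3, 6.
Evaluate successive powers at the divisors of 6:
7^1 ≡ 7 (mod 9)
7^2 ≡ 4 (mod 9)
7^3 ≡ 1 (mod 9) ✓
The smallest such exponent is 3, so the order of 7 is 3.

3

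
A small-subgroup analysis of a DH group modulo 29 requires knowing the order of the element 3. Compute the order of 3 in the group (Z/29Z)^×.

28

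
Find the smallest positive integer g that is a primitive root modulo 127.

φ(127) = 127 − 1 = 126 = 2 · 3^2 · 7.
g is a primitive root iff g^(126/q) ≢ 1 (mod 127) for each prime q ∈ {2, 3, 7}.
g = 2: 2^63 ≡ 1 — hits 1, so not a primitive root.
g = 3: 3^63 ≡ 126; 3^42 ≡ 107; 3^18 ≡ 4 — none is 1, so 3 is a primitive root.
Hence the least primitive root of 127 is 3.

3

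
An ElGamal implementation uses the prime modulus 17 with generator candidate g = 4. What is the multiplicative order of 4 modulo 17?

4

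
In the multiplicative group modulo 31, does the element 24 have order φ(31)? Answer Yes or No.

Yes

φ(31) = 31 − 1 = 30 = 2 · 3 · 5.
Test 24^(30/q) mod 31 for each prime factor q of 30:
24^15 ≡ 30 (mod 31)  [q = 2: ≢ 1 ✓]
24^10 ≡ 25 (mod 31)  [q = 3: ≢ 1 ✓]
24^6 ≡ 4 (mod 31)  [q = 5: ≢ 1 ✓]
All checks pass, so 24 has order 30 and is a primitive root modulo 31.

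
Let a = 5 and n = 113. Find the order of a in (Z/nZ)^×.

By Lagrange's theorem, ord_113(5) divides φ(113) = 113 − 1 = 112 = 2^4 · 7.
Divisors of 112: 1, 2, 4, 7, 8, 14, 16, 28, 56, 112.
Check 5^d mod 113 for each divisor in increasing order:
5^1 ≡ 5
5^2 ≡ 25
5^4 ≡ 60
5^7 ≡ 42
5^8 ≡ 97
5^14 ≡ 69
5^16 ≡ 30
5^28 ≡ 15
5^56 ≡ 112
5^112 ≡ 1
Therefore the multiplicative order of 5 modulo 113 is 112.

112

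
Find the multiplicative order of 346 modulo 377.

By Lagrange's theorem, ord_377(346) divides φ(377) = φ(13·29) = (13−1)·(29−1) = 12·28 = 336 = 2^4 · 3 · 7.
Divisors of 336: 1, 2, 3, 4, 6, 7, 8, 12, 14, 16, 21, 24, 28, 42, 48, 56, 84, 112, 168, 336.
Compute 346^d (mod 377) for the divisors d until we hit 1:
346^1 ≡ 346
346^2 ≡ 207
346^3 ≡ 369
346^4 ≡ 248
346^6 ≡ 64
346^7 ≡ 278
346^8 ≡ 53
346^12 ≡ 326
346^14 ≡ 376
346^16 ≡ 170
346^21 ≡ 99
346^24 ≡ 339
346^28 ≡ 1
So ord_377(346) = 28.

28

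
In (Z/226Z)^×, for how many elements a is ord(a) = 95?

0

φ(226) = φ(2)·φ(113) = 1·112 = 112 = 2^4 · 7.
In a cyclic group of order 112, there are φ(d) elements of order d for each divisor d of 112, and zero for non-divisors.
Here 112 is not a multiple of 95, so there are no elements of order 95.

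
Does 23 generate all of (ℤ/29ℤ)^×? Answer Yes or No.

No

φ(29) = 29 − 1 = 28 = 2^2 · 7.
Test 23^(28/q) mod 29 for each prime factor q of 28:
23^14 ≡ 1 (mod 29)  [q = 2: ≡ 1 ✗]
23^4 ≡ 20 (mod 29)  [q = 7: ≢ 1 ✓]
23^14 ≡ 1 shows ord(23) | 14, strictly less than φ(29); not a primitive root.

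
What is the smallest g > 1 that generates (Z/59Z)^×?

2

φ(59) = 59 − 1 = 58 = 2 · 29.
g is a primitive root iff g^(58/q) ≢ 1 (mod 59) for each prime q ∈ {2, 29}.
g = 2: 2^29 ≡ 58; 2^2 ≡ 4 — none is 1, so 2 is a primitive root.
Hence the least primitive root of 59 is 2.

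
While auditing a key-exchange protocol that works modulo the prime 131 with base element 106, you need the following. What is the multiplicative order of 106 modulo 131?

130

By Lagrange's theorem, ord_131(106) divides φ(131) = 131 − 1 = 130 = 2 · 5 · 13.
Divisors of 130: 1, 2, 5, 10, 13, 26, 65, 130.
Test each divisor d:
106^1 ≡ 106 (mod 131)
106^2 ≡ 101 (mod 131)
106^5 ≡ 32 (mod 131)
106^10 ≡ 107 (mod 131)
106^13 ≡ 78 (mod 131)
106^26 ≡ 58 (mod 131)
106^65 ≡ 130 (mod 131)
106^130 ≡ 1 (mod 131) ✓
Hence ord(106) = 130.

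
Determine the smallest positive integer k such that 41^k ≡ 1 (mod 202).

20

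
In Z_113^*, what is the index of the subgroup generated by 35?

7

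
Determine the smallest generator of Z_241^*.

7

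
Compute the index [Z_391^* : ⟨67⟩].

16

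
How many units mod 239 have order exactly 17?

16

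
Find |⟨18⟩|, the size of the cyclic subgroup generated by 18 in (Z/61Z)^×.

By Lagrange's theorem, ord_61(18) divides φ(61) = 61 − 1 = 60 = 2^2 · 3 · 5.
Divisors of 60: 1, 2, 3, 4, 5, 6, 10, 12, 15, 20, 30, 60.
Evaluate successive powers at the divisors of 60:
18^1 ≡ 18 (mod 61)
18^2 ≡ 19 (mod 61)
18^3 ≡ 37 (mod 61)
18^4 ≡ 56 (mod 61)
18^5 ≡ 32 (mod 61)
18^6 ≡ 27 (mod 61)
18^10 ≡ 48 (mod 61)
18^12 ≡ 58 (mod 61)
18^15 ≡ 11 (mod 61)
18^20 ≡ 47 (mod 61)
18^30 ≡ 60 (mod 61)
18^60 ≡ 1 (mod 61) ✓
Hence ord(18) = 60.

60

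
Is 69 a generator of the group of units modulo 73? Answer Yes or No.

No

φ(73) = 73 − 1 = 72 = 2^3 · 3^2.
69 is a primitive root mod 73 iff 69^(φ(73)/q) ≢ 1 for every prime q | φ(73), i.e. q ∈ {2, 3}.
69^36 ≡ 1 (mod 73)  [q = 2: ≡ 1 ✗]
69^24 ≡ 8 (mod 73)  [q = 3: ≢ 1 ✓]
69^36 ≡ 1 shows ord(69) | 36, strictly less than φ(73); not a primitive root.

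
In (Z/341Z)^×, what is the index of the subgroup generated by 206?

10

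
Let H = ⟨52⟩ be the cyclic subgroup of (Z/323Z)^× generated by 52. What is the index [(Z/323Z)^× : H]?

By Lagrange's theorem, ord_323(52) divides φ(323) = φ(17·19) = (17−1)·(19−1) = 16·18 = 288 = 2^5 · 3^2.
Divisors of 288: 1, 2, 3, 4, 6, 8, 9, 12, 16, 18, 24, 32, 36, 48, 72, 96, 144, 288.
Check 52^d mod 323 for each divisor in increasing order:
52^1 ≡ 52 (mod 323)
52^2 ≡ 120 (mod 323)
52^3 ≡ 103 (mod 323)
52^4 ≡ 188 (mod 323)
52^6 ≡ 273 (mod 323)
52^8 ≡ 137 (mod 323)
52^9 ≡ 18 (mod 323)
52^12 ≡ 239 (mod 323)
52^16 ≡ 35 (mod 323)
52^18 ≡ 1 (mod 323) ✓
So ord_323(52) = 18, hence |⟨52⟩| = 18.
Index = |(Z/323Z)^×| / |⟨52⟩| = 288 / 18 = 16.

16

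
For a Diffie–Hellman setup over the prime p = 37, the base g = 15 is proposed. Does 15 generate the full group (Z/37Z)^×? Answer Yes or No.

Yes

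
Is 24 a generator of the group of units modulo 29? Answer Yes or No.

φ(29) = 29 − 1 = 28 = 2^2 · 7.
It suffices to check that the order of 24 is not a proper divisor of 28: compute 24^(28/q) for q ∈ {2, 7}.
24^14 ≡ 1 (mod 29)  [q = 2: ≡ 1 ✗]
24^4 ≡ 16 (mod 29)  [q = 7: ≢ 1 ✓]
24^14 ≡ 1 shows ord(24) | 14, strictly less than φ(29); not a primitive root.

No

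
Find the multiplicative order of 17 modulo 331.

165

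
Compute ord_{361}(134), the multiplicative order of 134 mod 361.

By Lagrange's theorem, ord_361(134) divides φ(361) = φ(19^2) = 19·(19−1) = 342 = 2 · 3^2 · 19.
Divisors of 342: 1, 2, 3, 6, 9, 18, 19, 38, 57, 114, 171, 342.
Evaluate successive powers at the divisors of 342:
134^1 ≡ 134
134^2 ≡ 267
134^3 ≡ 39
134^6 ≡ 77
134^9 ≡ 115
134^18 ≡ 229
134^19 ≡ 1
The smallest such exponent is 19, so the order of 134 is 19.

19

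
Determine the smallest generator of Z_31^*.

3

φ(31) = 31 − 1 = 30 = 2 · 3 · 5.
Test candidates g = 2, 3, … against the prime factors q ∈ {2, 3, 5} of φ(31): g is a generator iff g^(30/q) ≢ 1 for every such q.
g = 2: 2^15 ≡ 1 — hits 1, so not a primitive root.
g = 3: 3^15 ≡ 30; 3^10 ≡ 25; 3^6 ≡ 16 — none is 1, so 3 is a primitive root.
So 3 is the smallest generator of (Z/31Z)^×.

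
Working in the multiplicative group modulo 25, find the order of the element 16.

5

ord(16) | φ(25) = φ(5^2) = 5·(5−1) = 20 = 2^2 · 5.
Divisors of 20: 1, 2, 4, 5, 10, 20.
Check 16^d mod 25 for each divisor in increasing order:
16^1 ≡ 16 (mod 25)
16^2 ≡ 6 (mod 25)
16^4 ≡ 11 (mod 25)
16^5 ≡ 1 (mod 25) ✓
Hence ord(16) = 5.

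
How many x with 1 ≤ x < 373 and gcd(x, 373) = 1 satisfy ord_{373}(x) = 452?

0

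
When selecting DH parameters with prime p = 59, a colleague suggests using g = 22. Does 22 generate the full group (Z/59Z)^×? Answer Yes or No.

No

φ(59) = 59 − 1 = 58 = 2 · 29.
22 is a primitive root mod 59 iff 22^(φ(59)/q) ≢ 1 for every prime q | φ(59), i.e. q ∈ {2, 29}.
22^29 ≡ 1 (mod 59)  [q = 2: ≡ 1 ✗]
22^2 ≡ 12 (mod 59)  [q = 29: ≢ 1 ✓]
Since 22^29 ≡ 1, the order of 22 divides 29 < 58, so 22 is not a primitive root.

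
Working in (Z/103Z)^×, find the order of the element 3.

34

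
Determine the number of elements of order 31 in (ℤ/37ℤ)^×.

φ(37) = 37 − 1 = 36 = 2^2 · 3^2.
In a cyclic group of order 36, there are φ(d) elements of order d for each divisor d of 36, and zero for non-divisors.
Since 31 ∤ 36, the count is 0.

0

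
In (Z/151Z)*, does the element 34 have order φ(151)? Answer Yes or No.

No

φ(151) = 151 − 1 = 150 = 2 · 3 · 5^2.
34 is a primitive root mod 151 iff 34^(φ(151)/q) ≢ 1 for every prime q | φ(151), i.e. q ∈ {2, 3, 5}.
34^75 ≡ 1 (mod 151)  [q = 2: ≡ 1 ✗]
34^50 ≡ 118 (mod 151)  [q = 3: ≢ 1 ✓]
34^30 ≡ 19 (mod 151)  [q = 5: ≢ 1 ✓]
34^75 ≡ 1 shows ord(34) | 75, strictly less than φ(151); not a primitive root.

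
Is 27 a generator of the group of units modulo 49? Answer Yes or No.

No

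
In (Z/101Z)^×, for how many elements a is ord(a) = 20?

8

φ(101) = 101 − 1 = 100 = 2^2 · 5^2.
Since (Z/101Z)^× is cyclic of order 100, the number of elements of order d is φ(d) when d | 100 and 0 otherwise.
20 = 2^2 · 5 divides 100, and φ(20) = 8.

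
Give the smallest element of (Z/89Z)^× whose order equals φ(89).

3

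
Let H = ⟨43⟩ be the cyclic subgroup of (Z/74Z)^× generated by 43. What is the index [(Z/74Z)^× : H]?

The order of 43 must divide φ(74) = φ(2)·φ(37) = 1·36 = 36 = 2^2 · 3^2.
Divisors of 36: 1, 2, 3, 4, 6, 9, 12, 18, 36.
Evaluate successive powers at the divisors of 36:
43^1 ≡ 43 (mod 74)
43^2 ≡ 73 (mod 74)
43^3 ≡ 31 (mod 74)
43^4 ≡ 1 (mod 74) ✓
So ord_74(43) = 4, hence |⟨43⟩| = 4.
[(Z/74Z)^× : ⟨43⟩] = 36/4 = 9.

9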